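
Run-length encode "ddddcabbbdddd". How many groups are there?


Input: ddddcabbbdddd
Scanning for consecutive runs:
  Group 1: 'd' x 4 (positions 0-3)
  Group 2: 'c' x 1 (positions 4-4)
  Group 3: 'a' x 1 (positions 5-5)
  Group 4: 'b' x 3 (positions 6-8)
  Group 5: 'd' x 4 (positions 9-12)
Total groups: 5

5


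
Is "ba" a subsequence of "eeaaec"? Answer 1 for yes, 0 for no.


Check if "ba" is a subsequence of "eeaaec"
Greedy scan:
  Position 0 ('e'): no match needed
  Position 1 ('e'): no match needed
  Position 2 ('a'): no match needed
  Position 3 ('a'): no match needed
  Position 4 ('e'): no match needed
  Position 5 ('c'): no match needed
Only matched 0/2 characters => not a subsequence

0


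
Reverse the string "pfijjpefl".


Input: pfijjpefl
Reading characters right to left:
  Position 8: 'l'
  Position 7: 'f'
  Position 6: 'e'
  Position 5: 'p'
  Position 4: 'j'
  Position 3: 'j'
  Position 2: 'i'
  Position 1: 'f'
  Position 0: 'p'
Reversed: lfepjjifp

lfepjjifp


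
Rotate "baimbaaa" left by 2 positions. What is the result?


Input: "baimbaaa", rotate left by 2
First 2 characters: "ba"
Remaining characters: "imbaaa"
Concatenate remaining + first: "imbaaa" + "ba" = "imbaaaba"

imbaaaba


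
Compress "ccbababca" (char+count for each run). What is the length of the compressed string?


Input: ccbababca
Runs:
  'c' x 2 => "c2"
  'b' x 1 => "b1"
  'a' x 1 => "a1"
  'b' x 1 => "b1"
  'a' x 1 => "a1"
  'b' x 1 => "b1"
  'c' x 1 => "c1"
  'a' x 1 => "a1"
Compressed: "c2b1a1b1a1b1c1a1"
Compressed length: 16

16


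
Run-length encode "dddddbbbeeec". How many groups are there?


Input: dddddbbbeeec
Scanning for consecutive runs:
  Group 1: 'd' x 5 (positions 0-4)
  Group 2: 'b' x 3 (positions 5-7)
  Group 3: 'e' x 3 (positions 8-10)
  Group 4: 'c' x 1 (positions 11-11)
Total groups: 4

4


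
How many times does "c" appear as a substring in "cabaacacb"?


Searching for "c" in "cabaacacb"
Scanning each position:
  Position 0: "c" => MATCH
  Position 1: "a" => no
  Position 2: "b" => no
  Position 3: "a" => no
  Position 4: "a" => no
  Position 5: "c" => MATCH
  Position 6: "a" => no
  Position 7: "c" => MATCH
  Position 8: "b" => no
Total occurrences: 3

3


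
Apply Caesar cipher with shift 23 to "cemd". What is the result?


Caesar cipher: shift "cemd" by 23
  'c' (pos 2) + 23 = pos 25 = 'z'
  'e' (pos 4) + 23 = pos 1 = 'b'
  'm' (pos 12) + 23 = pos 9 = 'j'
  'd' (pos 3) + 23 = pos 0 = 'a'
Result: zbja

zbja


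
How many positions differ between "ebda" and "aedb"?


Comparing "ebda" and "aedb" position by position:
  Position 0: 'e' vs 'a' => DIFFER
  Position 1: 'b' vs 'e' => DIFFER
  Position 2: 'd' vs 'd' => same
  Position 3: 'a' vs 'b' => DIFFER
Positions that differ: 3

3


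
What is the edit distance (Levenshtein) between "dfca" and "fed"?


Computing edit distance: "dfca" -> "fed"
DP table:
           f    e    d
      0    1    2    3
  d   1    1    2    2
  f   2    1    2    3
  c   3    2    2    3
  a   4    3    3    3
Edit distance = dp[4][3] = 3

3


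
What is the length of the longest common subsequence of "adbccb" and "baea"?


LCS of "adbccb" and "baea"
DP table:
           b    a    e    a
      0    0    0    0    0
  a   0    0    1    1    1
  d   0    0    1    1    1
  b   0    1    1    1    1
  c   0    1    1    1    1
  c   0    1    1    1    1
  b   0    1    1    1    1
LCS length = dp[6][4] = 1

1


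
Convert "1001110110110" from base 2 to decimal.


Input: "1001110110110" in base 2
Positional expansion:
  Digit '1' (value 1) x 2^12 = 4096
  Digit '0' (value 0) x 2^11 = 0
  Digit '0' (value 0) x 2^10 = 0
  Digit '1' (value 1) x 2^9 = 512
  Digit '1' (value 1) x 2^8 = 256
  Digit '1' (value 1) x 2^7 = 128
  Digit '0' (value 0) x 2^6 = 0
  Digit '1' (value 1) x 2^5 = 32
  Digit '1' (value 1) x 2^4 = 16
  Digit '0' (value 0) x 2^3 = 0
  Digit '1' (value 1) x 2^2 = 4
  Digit '1' (value 1) x 2^1 = 2
  Digit '0' (value 0) x 2^0 = 0
Sum = 5046

5046


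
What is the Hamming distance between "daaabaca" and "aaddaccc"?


Comparing "daaabaca" and "aaddaccc" position by position:
  Position 0: 'd' vs 'a' => differ
  Position 1: 'a' vs 'a' => same
  Position 2: 'a' vs 'd' => differ
  Position 3: 'a' vs 'd' => differ
  Position 4: 'b' vs 'a' => differ
  Position 5: 'a' vs 'c' => differ
  Position 6: 'c' vs 'c' => same
  Position 7: 'a' vs 'c' => differ
Total differences (Hamming distance): 6

6


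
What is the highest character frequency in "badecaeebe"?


Input: badecaeebe
Character counts:
  'a': 2
  'b': 2
  'c': 1
  'd': 1
  'e': 4
Maximum frequency: 4

4


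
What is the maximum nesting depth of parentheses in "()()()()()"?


Input: "()()()()()"
Tracking depth:
  Position 0 '(': depth becomes 1
  Position 1 ')': depth becomes 0
  Position 2 '(': depth becomes 1
  Position 3 ')': depth becomes 0
  Position 4 '(': depth becomes 1
  Position 5 ')': depth becomes 0
  Position 6 '(': depth becomes 1
  Position 7 ')': depth becomes 0
  Position 8 '(': depth becomes 1
  Position 9 ')': depth becomes 0
Maximum depth reached: 1

1


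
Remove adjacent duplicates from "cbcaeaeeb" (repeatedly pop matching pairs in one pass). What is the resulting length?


Input: cbcaeaeeb
Stack-based adjacent duplicate removal:
  Read 'c': push. Stack: c
  Read 'b': push. Stack: cb
  Read 'c': push. Stack: cbc
  Read 'a': push. Stack: cbca
  Read 'e': push. Stack: cbcae
  Read 'a': push. Stack: cbcaea
  Read 'e': push. Stack: cbcaeae
  Read 'e': matches stack top 'e' => pop. Stack: cbcaea
  Read 'b': push. Stack: cbcaeab
Final stack: "cbcaeab" (length 7)

7


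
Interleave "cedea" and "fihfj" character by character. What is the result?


Interleaving "cedea" and "fihfj":
  Position 0: 'c' from first, 'f' from second => "cf"
  Position 1: 'e' from first, 'i' from second => "ei"
  Position 2: 'd' from first, 'h' from second => "dh"
  Position 3: 'e' from first, 'f' from second => "ef"
  Position 4: 'a' from first, 'j' from second => "aj"
Result: cfeidhefaj

cfeidhefaj


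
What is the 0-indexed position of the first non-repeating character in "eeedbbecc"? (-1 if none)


Input: eeedbbecc
Character frequencies:
  'b': 2
  'c': 2
  'd': 1
  'e': 4
Scanning left to right for freq == 1:
  Position 0 ('e'): freq=4, skip
  Position 1 ('e'): freq=4, skip
  Position 2 ('e'): freq=4, skip
  Position 3 ('d'): unique! => answer = 3

3


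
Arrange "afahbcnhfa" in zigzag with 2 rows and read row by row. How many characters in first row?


Zigzag "afahbcnhfa" into 2 rows:
Placing characters:
  'a' => row 0
  'f' => row 1
  'a' => row 0
  'h' => row 1
  'b' => row 0
  'c' => row 1
  'n' => row 0
  'h' => row 1
  'f' => row 0
  'a' => row 1
Rows:
  Row 0: "aabnf"
  Row 1: "fhcha"
First row length: 5

5


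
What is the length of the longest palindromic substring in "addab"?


Input: "addab"
Checking substrings for palindromes:
  [0:4] "adda" (len 4) => palindrome
  [1:3] "dd" (len 2) => palindrome
Longest palindromic substring: "adda" with length 4

4


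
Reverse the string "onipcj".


Input: onipcj
Reading characters right to left:
  Position 5: 'j'
  Position 4: 'c'
  Position 3: 'p'
  Position 2: 'i'
  Position 1: 'n'
  Position 0: 'o'
Reversed: jcpino

jcpino


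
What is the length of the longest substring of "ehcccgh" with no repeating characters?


Input: "ehcccgh"
Sliding window (track last position of each char):
  Position 0 ('e'): window [0,0] length 1 -- new best
  Position 1 ('h'): window [0,1] length 2 -- new best
  Position 2 ('c'): window [0,2] length 3 -- new best
  Position 3 ('c'): repeat (last at 2), move window start to 3
  Position 3 ('c'): window [3,3] length 1
  Position 4 ('c'): repeat (last at 3), move window start to 4
  Position 4 ('c'): window [4,4] length 1
  Position 5 ('g'): window [4,5] length 2
  Position 6 ('h'): window [4,6] length 3
Longest substring with no repeats: "ehc" with length 3

3


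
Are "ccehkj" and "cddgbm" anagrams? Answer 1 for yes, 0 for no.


Strings: "ccehkj", "cddgbm"
Sorted first:  ccehjk
Sorted second: bcddgm
Differ at position 0: 'c' vs 'b' => not anagrams

0


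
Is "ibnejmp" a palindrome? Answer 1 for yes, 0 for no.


Input: ibnejmp
Reversed: pmjenbi
  Compare pos 0 ('i') with pos 6 ('p'): MISMATCH
  Compare pos 1 ('b') with pos 5 ('m'): MISMATCH
  Compare pos 2 ('n') with pos 4 ('j'): MISMATCH
Result: not a palindrome

0


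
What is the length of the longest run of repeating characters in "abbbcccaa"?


Input: "abbbcccaa"
Scanning for longest run:
  Position 1 ('b'): new char, reset run to 1
  Position 2 ('b'): continues run of 'b', length=2
  Position 3 ('b'): continues run of 'b', length=3
  Position 4 ('c'): new char, reset run to 1
  Position 5 ('c'): continues run of 'c', length=2
  Position 6 ('c'): continues run of 'c', length=3
  Position 7 ('a'): new char, reset run to 1
  Position 8 ('a'): continues run of 'a', length=2
Longest run: 'b' with length 3

3


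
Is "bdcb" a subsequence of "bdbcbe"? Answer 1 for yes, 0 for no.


Check if "bdcb" is a subsequence of "bdbcbe"
Greedy scan:
  Position 0 ('b'): matches sub[0] = 'b'
  Position 1 ('d'): matches sub[1] = 'd'
  Position 2 ('b'): no match needed
  Position 3 ('c'): matches sub[2] = 'c'
  Position 4 ('b'): matches sub[3] = 'b'
  Position 5 ('e'): no match needed
All 4 characters matched => is a subsequence

1


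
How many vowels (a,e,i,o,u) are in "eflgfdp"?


Input: eflgfdp
Checking each character:
  'e' at position 0: vowel (running total: 1)
  'f' at position 1: consonant
  'l' at position 2: consonant
  'g' at position 3: consonant
  'f' at position 4: consonant
  'd' at position 5: consonant
  'p' at position 6: consonant
Total vowels: 1

1


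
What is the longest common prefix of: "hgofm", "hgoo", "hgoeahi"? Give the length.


Words: hgofm, hgoo, hgoeahi
  Position 0: all 'h' => match
  Position 1: all 'g' => match
  Position 2: all 'o' => match
  Position 3: ('f', 'o', 'e') => mismatch, stop
LCP = "hgo" (length 3)

3


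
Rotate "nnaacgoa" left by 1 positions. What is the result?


Input: "nnaacgoa", rotate left by 1
First 1 characters: "n"
Remaining characters: "naacgoa"
Concatenate remaining + first: "naacgoa" + "n" = "naacgoan"

naacgoan


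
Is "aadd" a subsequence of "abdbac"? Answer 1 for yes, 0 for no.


Check if "aadd" is a subsequence of "abdbac"
Greedy scan:
  Position 0 ('a'): matches sub[0] = 'a'
  Position 1 ('b'): no match needed
  Position 2 ('d'): no match needed
  Position 3 ('b'): no match needed
  Position 4 ('a'): matches sub[1] = 'a'
  Position 5 ('c'): no match needed
Only matched 2/4 characters => not a subsequence

0


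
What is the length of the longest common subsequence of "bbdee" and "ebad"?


LCS of "bbdee" and "ebad"
DP table:
           e    b    a    d
      0    0    0    0    0
  b   0    0    1    1    1
  b   0    0    1    1    1
  d   0    0    1    1    2
  e   0    1    1    1    2
  e   0    1    1    1    2
LCS length = dp[5][4] = 2

2


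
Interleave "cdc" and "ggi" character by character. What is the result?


Interleaving "cdc" and "ggi":
  Position 0: 'c' from first, 'g' from second => "cg"
  Position 1: 'd' from first, 'g' from second => "dg"
  Position 2: 'c' from first, 'i' from second => "ci"
Result: cgdgci

cgdgci


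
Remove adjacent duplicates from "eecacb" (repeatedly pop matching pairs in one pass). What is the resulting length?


Input: eecacb
Stack-based adjacent duplicate removal:
  Read 'e': push. Stack: e
  Read 'e': matches stack top 'e' => pop. Stack: (empty)
  Read 'c': push. Stack: c
  Read 'a': push. Stack: ca
  Read 'c': push. Stack: cac
  Read 'b': push. Stack: cacb
Final stack: "cacb" (length 4)

4


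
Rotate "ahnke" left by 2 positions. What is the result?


Input: "ahnke", rotate left by 2
First 2 characters: "ah"
Remaining characters: "nke"
Concatenate remaining + first: "nke" + "ah" = "nkeah"

nkeah


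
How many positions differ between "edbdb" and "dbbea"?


Comparing "edbdb" and "dbbea" position by position:
  Position 0: 'e' vs 'd' => DIFFER
  Position 1: 'd' vs 'b' => DIFFER
  Position 2: 'b' vs 'b' => same
  Position 3: 'd' vs 'e' => DIFFER
  Position 4: 'b' vs 'a' => DIFFER
Positions that differ: 4

4


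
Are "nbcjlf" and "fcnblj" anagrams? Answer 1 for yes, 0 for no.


Strings: "nbcjlf", "fcnblj"
Sorted first:  bcfjln
Sorted second: bcfjln
Sorted forms match => anagrams

1


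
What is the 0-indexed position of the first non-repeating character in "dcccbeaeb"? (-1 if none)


Input: dcccbeaeb
Character frequencies:
  'a': 1
  'b': 2
  'c': 3
  'd': 1
  'e': 2
Scanning left to right for freq == 1:
  Position 0 ('d'): unique! => answer = 0

0


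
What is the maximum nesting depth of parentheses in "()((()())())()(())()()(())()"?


Input: "()((()())())()(())()()(())()"
Tracking depth:
  Position 0 '(': depth becomes 1
  Position 1 ')': depth becomes 0
  Position 2 '(': depth becomes 1
  Position 3 '(': depth becomes 2
  Position 4 '(': depth becomes 3
  Position 5 ')': depth becomes 2
  Position 6 '(': depth becomes 3
  Position 7 ')': depth becomes 2
  Position 8 ')': depth becomes 1
  Position 9 '(': depth becomes 2
  Position 10 ')': depth becomes 1
  Position 11 ')': depth becomes 0
  Position 12 '(': depth becomes 1
  Position 13 ')': depth becomes 0
  Position 14 '(': depth becomes 1
  Position 15 '(': depth becomes 2
  Position 16 ')': depth becomes 1
  Position 17 ')': depth becomes 0
  Position 18 '(': depth becomes 1
  Position 19 ')': depth becomes 0
  Position 20 '(': depth becomes 1
  Position 21 ')': depth becomes 0
  Position 22 '(': depth becomes 1
  Position 23 '(': depth becomes 2
  Position 24 ')': depth becomes 1
  Position 25 ')': depth becomes 0
  Position 26 '(': depth becomes 1
  Position 27 ')': depth becomes 0
Maximum depth reached: 3

3


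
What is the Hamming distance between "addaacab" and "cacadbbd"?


Comparing "addaacab" and "cacadbbd" position by position:
  Position 0: 'a' vs 'c' => differ
  Position 1: 'd' vs 'a' => differ
  Position 2: 'd' vs 'c' => differ
  Position 3: 'a' vs 'a' => same
  Position 4: 'a' vs 'd' => differ
  Position 5: 'c' vs 'b' => differ
  Position 6: 'a' vs 'b' => differ
  Position 7: 'b' vs 'd' => differ
Total differences (Hamming distance): 7

7


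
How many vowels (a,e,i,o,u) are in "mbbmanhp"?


Input: mbbmanhp
Checking each character:
  'm' at position 0: consonant
  'b' at position 1: consonant
  'b' at position 2: consonant
  'm' at position 3: consonant
  'a' at position 4: vowel (running total: 1)
  'n' at position 5: consonant
  'h' at position 6: consonant
  'p' at position 7: consonant
Total vowels: 1

1


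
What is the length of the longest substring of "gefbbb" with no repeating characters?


Input: "gefbbb"
Sliding window (track last position of each char):
  Position 0 ('g'): window [0,0] length 1 -- new best
  Position 1 ('e'): window [0,1] length 2 -- new best
  Position 2 ('f'): window [0,2] length 3 -- new best
  Position 3 ('b'): window [0,3] length 4 -- new best
  Position 4 ('b'): repeat (last at 3), move window start to 4
  Position 4 ('b'): window [4,4] length 1
  Position 5 ('b'): repeat (last at 4), move window start to 5
  Position 5 ('b'): window [5,5] length 1
Longest substring with no repeats: "gefb" with length 4

4


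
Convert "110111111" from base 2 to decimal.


Input: "110111111" in base 2
Positional expansion:
  Digit '1' (value 1) x 2^8 = 256
  Digit '1' (value 1) x 2^7 = 128
  Digit '0' (value 0) x 2^6 = 0
  Digit '1' (value 1) x 2^5 = 32
  Digit '1' (value 1) x 2^4 = 16
  Digit '1' (value 1) x 2^3 = 8
  Digit '1' (value 1) x 2^2 = 4
  Digit '1' (value 1) x 2^1 = 2
  Digit '1' (value 1) x 2^0 = 1
Sum = 447

447


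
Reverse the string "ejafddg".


Input: ejafddg
Reading characters right to left:
  Position 6: 'g'
  Position 5: 'd'
  Position 4: 'd'
  Position 3: 'f'
  Position 2: 'a'
  Position 1: 'j'
  Position 0: 'e'
Reversed: gddfaje

gddfaje


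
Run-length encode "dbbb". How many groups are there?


Input: dbbb
Scanning for consecutive runs:
  Group 1: 'd' x 1 (positions 0-0)
  Group 2: 'b' x 3 (positions 1-3)
Total groups: 2

2


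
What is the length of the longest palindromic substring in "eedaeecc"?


Input: "eedaeecc"
Checking substrings for palindromes:
  [0:2] "ee" (len 2) => palindrome
  [4:6] "ee" (len 2) => palindrome
  [6:8] "cc" (len 2) => palindrome
Longest palindromic substring: "ee" with length 2

2


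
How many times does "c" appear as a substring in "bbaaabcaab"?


Searching for "c" in "bbaaabcaab"
Scanning each position:
  Position 0: "b" => no
  Position 1: "b" => no
  Position 2: "a" => no
  Position 3: "a" => no
  Position 4: "a" => no
  Position 5: "b" => no
  Position 6: "c" => MATCH
  Position 7: "a" => no
  Position 8: "a" => no
  Position 9: "b" => no
Total occurrences: 1

1


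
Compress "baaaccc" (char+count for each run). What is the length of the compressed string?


Input: baaaccc
Runs:
  'b' x 1 => "b1"
  'a' x 3 => "a3"
  'c' x 3 => "c3"
Compressed: "b1a3c3"
Compressed length: 6

6


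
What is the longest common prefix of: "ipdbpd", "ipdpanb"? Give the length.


Words: ipdbpd, ipdpanb
  Position 0: all 'i' => match
  Position 1: all 'p' => match
  Position 2: all 'd' => match
  Position 3: ('b', 'p') => mismatch, stop
LCP = "ipd" (length 3)

3


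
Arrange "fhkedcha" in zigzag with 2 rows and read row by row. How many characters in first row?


Zigzag "fhkedcha" into 2 rows:
Placing characters:
  'f' => row 0
  'h' => row 1
  'k' => row 0
  'e' => row 1
  'd' => row 0
  'c' => row 1
  'h' => row 0
  'a' => row 1
Rows:
  Row 0: "fkdh"
  Row 1: "heca"
First row length: 4

4


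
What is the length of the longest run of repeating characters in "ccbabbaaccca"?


Input: "ccbabbaaccca"
Scanning for longest run:
  Position 1 ('c'): continues run of 'c', length=2
  Position 2 ('b'): new char, reset run to 1
  Position 3 ('a'): new char, reset run to 1
  Position 4 ('b'): new char, reset run to 1
  Position 5 ('b'): continues run of 'b', length=2
  Position 6 ('a'): new char, reset run to 1
  Position 7 ('a'): continues run of 'a', length=2
  Position 8 ('c'): new char, reset run to 1
  Position 9 ('c'): continues run of 'c', length=2
  Position 10 ('c'): continues run of 'c', length=3
  Position 11 ('a'): new char, reset run to 1
Longest run: 'c' with length 3

3


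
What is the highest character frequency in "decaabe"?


Input: decaabe
Character counts:
  'a': 2
  'b': 1
  'c': 1
  'd': 1
  'e': 2
Maximum frequency: 2

2


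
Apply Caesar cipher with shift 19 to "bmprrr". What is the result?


Caesar cipher: shift "bmprrr" by 19
  'b' (pos 1) + 19 = pos 20 = 'u'
  'm' (pos 12) + 19 = pos 5 = 'f'
  'p' (pos 15) + 19 = pos 8 = 'i'
  'r' (pos 17) + 19 = pos 10 = 'k'
  'r' (pos 17) + 19 = pos 10 = 'k'
  'r' (pos 17) + 19 = pos 10 = 'k'
Result: ufikkk

ufikkk


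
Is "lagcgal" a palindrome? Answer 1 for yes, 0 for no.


Input: lagcgal
Reversed: lagcgal
  Compare pos 0 ('l') with pos 6 ('l'): match
  Compare pos 1 ('a') with pos 5 ('a'): match
  Compare pos 2 ('g') with pos 4 ('g'): match
Result: palindrome

1


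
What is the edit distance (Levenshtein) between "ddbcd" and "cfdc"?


Computing edit distance: "ddbcd" -> "cfdc"
DP table:
           c    f    d    c
      0    1    2    3    4
  d   1    1    2    2    3
  d   2    2    2    2    3
  b   3    3    3    3    3
  c   4    3    4    4    3
  d   5    4    4    4    4
Edit distance = dp[5][4] = 4

4


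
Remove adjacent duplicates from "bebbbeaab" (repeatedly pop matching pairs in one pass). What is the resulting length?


Input: bebbbeaab
Stack-based adjacent duplicate removal:
  Read 'b': push. Stack: b
  Read 'e': push. Stack: be
  Read 'b': push. Stack: beb
  Read 'b': matches stack top 'b' => pop. Stack: be
  Read 'b': push. Stack: beb
  Read 'e': push. Stack: bebe
  Read 'a': push. Stack: bebea
  Read 'a': matches stack top 'a' => pop. Stack: bebe
  Read 'b': push. Stack: bebeb
Final stack: "bebeb" (length 5)

5


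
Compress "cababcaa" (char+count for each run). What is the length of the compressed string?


Input: cababcaa
Runs:
  'c' x 1 => "c1"
  'a' x 1 => "a1"
  'b' x 1 => "b1"
  'a' x 1 => "a1"
  'b' x 1 => "b1"
  'c' x 1 => "c1"
  'a' x 2 => "a2"
Compressed: "c1a1b1a1b1c1a2"
Compressed length: 14

14


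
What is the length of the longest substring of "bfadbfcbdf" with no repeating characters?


Input: "bfadbfcbdf"
Sliding window (track last position of each char):
  Position 0 ('b'): window [0,0] length 1 -- new best
  Position 1 ('f'): window [0,1] length 2 -- new best
  Position 2 ('a'): window [0,2] length 3 -- new best
  Position 3 ('d'): window [0,3] length 4 -- new best
  Position 4 ('b'): repeat (last at 0), move window start to 1
  Position 4 ('b'): window [1,4] length 4
  Position 5 ('f'): repeat (last at 1), move window start to 2
  Position 5 ('f'): window [2,5] length 4
  Position 6 ('c'): window [2,6] length 5 -- new best
  Position 7 ('b'): repeat (last at 4), move window start to 5
  Position 7 ('b'): window [5,7] length 3
  Position 8 ('d'): window [5,8] length 4
  Position 9 ('f'): repeat (last at 5), move window start to 6
  Position 9 ('f'): window [6,9] length 4
Longest substring with no repeats: "adbfc" with length 5

5


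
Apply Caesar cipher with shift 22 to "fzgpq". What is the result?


Caesar cipher: shift "fzgpq" by 22
  'f' (pos 5) + 22 = pos 1 = 'b'
  'z' (pos 25) + 22 = pos 21 = 'v'
  'g' (pos 6) + 22 = pos 2 = 'c'
  'p' (pos 15) + 22 = pos 11 = 'l'
  'q' (pos 16) + 22 = pos 12 = 'm'
Result: bvclm

bvclm


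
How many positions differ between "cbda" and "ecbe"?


Comparing "cbda" and "ecbe" position by position:
  Position 0: 'c' vs 'e' => DIFFER
  Position 1: 'b' vs 'c' => DIFFER
  Position 2: 'd' vs 'b' => DIFFER
  Position 3: 'a' vs 'e' => DIFFER
Positions that differ: 4

4


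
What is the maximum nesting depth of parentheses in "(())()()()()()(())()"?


Input: "(())()()()()()(())()"
Tracking depth:
  Position 0 '(': depth becomes 1
  Position 1 '(': depth becomes 2
  Position 2 ')': depth becomes 1
  Position 3 ')': depth becomes 0
  Position 4 '(': depth becomes 1
  Position 5 ')': depth becomes 0
  Position 6 '(': depth becomes 1
  Position 7 ')': depth becomes 0
  Position 8 '(': depth becomes 1
  Position 9 ')': depth becomes 0
  Position 10 '(': depth becomes 1
  Position 11 ')': depth becomes 0
  Position 12 '(': depth becomes 1
  Position 13 ')': depth becomes 0
  Position 14 '(': depth becomes 1
  Position 15 '(': depth becomes 2
  Position 16 ')': depth becomes 1
  Position 17 ')': depth becomes 0
  Position 18 '(': depth becomes 1
  Position 19 ')': depth becomes 0
Maximum depth reached: 2

2


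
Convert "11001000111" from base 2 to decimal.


Input: "11001000111" in base 2
Positional expansion:
  Digit '1' (value 1) x 2^10 = 1024
  Digit '1' (value 1) x 2^9 = 512
  Digit '0' (value 0) x 2^8 = 0
  Digit '0' (value 0) x 2^7 = 0
  Digit '1' (value 1) x 2^6 = 64
  Digit '0' (value 0) x 2^5 = 0
  Digit '0' (value 0) x 2^4 = 0
  Digit '0' (value 0) x 2^3 = 0
  Digit '1' (value 1) x 2^2 = 4
  Digit '1' (value 1) x 2^1 = 2
  Digit '1' (value 1) x 2^0 = 1
Sum = 1607

1607


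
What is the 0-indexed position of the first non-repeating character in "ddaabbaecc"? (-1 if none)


Input: ddaabbaecc
Character frequencies:
  'a': 3
  'b': 2
  'c': 2
  'd': 2
  'e': 1
Scanning left to right for freq == 1:
  Position 0 ('d'): freq=2, skip
  Position 1 ('d'): freq=2, skip
  Position 2 ('a'): freq=3, skip
  Position 3 ('a'): freq=3, skip
  Position 4 ('b'): freq=2, skip
  Position 5 ('b'): freq=2, skip
  Position 6 ('a'): freq=3, skip
  Position 7 ('e'): unique! => answer = 7

7


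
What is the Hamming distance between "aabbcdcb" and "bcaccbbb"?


Comparing "aabbcdcb" and "bcaccbbb" position by position:
  Position 0: 'a' vs 'b' => differ
  Position 1: 'a' vs 'c' => differ
  Position 2: 'b' vs 'a' => differ
  Position 3: 'b' vs 'c' => differ
  Position 4: 'c' vs 'c' => same
  Position 5: 'd' vs 'b' => differ
  Position 6: 'c' vs 'b' => differ
  Position 7: 'b' vs 'b' => same
Total differences (Hamming distance): 6

6


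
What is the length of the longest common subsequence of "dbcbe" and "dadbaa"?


LCS of "dbcbe" and "dadbaa"
DP table:
           d    a    d    b    a    a
      0    0    0    0    0    0    0
  d   0    1    1    1    1    1    1
  b   0    1    1    1    2    2    2
  c   0    1    1    1    2    2    2
  b   0    1    1    1    2    2    2
  e   0    1    1    1    2    2    2
LCS length = dp[5][6] = 2

2


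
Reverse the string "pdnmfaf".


Input: pdnmfaf
Reading characters right to left:
  Position 6: 'f'
  Position 5: 'a'
  Position 4: 'f'
  Position 3: 'm'
  Position 2: 'n'
  Position 1: 'd'
  Position 0: 'p'
Reversed: fafmndp

fafmndp


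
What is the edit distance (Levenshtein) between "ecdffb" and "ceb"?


Computing edit distance: "ecdffb" -> "ceb"
DP table:
           c    e    b
      0    1    2    3
  e   1    1    1    2
  c   2    1    2    2
  d   3    2    2    3
  f   4    3    3    3
  f   5    4    4    4
  b   6    5    5    4
Edit distance = dp[6][3] = 4

4


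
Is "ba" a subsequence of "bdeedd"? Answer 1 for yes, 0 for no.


Check if "ba" is a subsequence of "bdeedd"
Greedy scan:
  Position 0 ('b'): matches sub[0] = 'b'
  Position 1 ('d'): no match needed
  Position 2 ('e'): no match needed
  Position 3 ('e'): no match needed
  Position 4 ('d'): no match needed
  Position 5 ('d'): no match needed
Only matched 1/2 characters => not a subsequence

0


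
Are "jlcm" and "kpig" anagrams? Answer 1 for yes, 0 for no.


Strings: "jlcm", "kpig"
Sorted first:  cjlm
Sorted second: gikp
Differ at position 0: 'c' vs 'g' => not anagrams

0


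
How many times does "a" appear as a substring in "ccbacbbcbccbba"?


Searching for "a" in "ccbacbbcbccbba"
Scanning each position:
  Position 0: "c" => no
  Position 1: "c" => no
  Position 2: "b" => no
  Position 3: "a" => MATCH
  Position 4: "c" => no
  Position 5: "b" => no
  Position 6: "b" => no
  Position 7: "c" => no
  Position 8: "b" => no
  Position 9: "c" => no
  Position 10: "c" => no
  Position 11: "b" => no
  Position 12: "b" => no
  Position 13: "a" => MATCH
Total occurrences: 2

2


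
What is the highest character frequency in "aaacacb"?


Input: aaacacb
Character counts:
  'a': 4
  'b': 1
  'c': 2
Maximum frequency: 4

4


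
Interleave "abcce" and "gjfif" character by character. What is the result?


Interleaving "abcce" and "gjfif":
  Position 0: 'a' from first, 'g' from second => "ag"
  Position 1: 'b' from first, 'j' from second => "bj"
  Position 2: 'c' from first, 'f' from second => "cf"
  Position 3: 'c' from first, 'i' from second => "ci"
  Position 4: 'e' from first, 'f' from second => "ef"
Result: agbjcfcief

agbjcfcief


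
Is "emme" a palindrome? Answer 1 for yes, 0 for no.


Input: emme
Reversed: emme
  Compare pos 0 ('e') with pos 3 ('e'): match
  Compare pos 1 ('m') with pos 2 ('m'): match
Result: palindrome

1


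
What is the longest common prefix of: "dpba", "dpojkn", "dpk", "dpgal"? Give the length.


Words: dpba, dpojkn, dpk, dpgal
  Position 0: all 'd' => match
  Position 1: all 'p' => match
  Position 2: ('b', 'o', 'k', 'g') => mismatch, stop
LCP = "dp" (length 2)

2


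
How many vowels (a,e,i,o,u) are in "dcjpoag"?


Input: dcjpoag
Checking each character:
  'd' at position 0: consonant
  'c' at position 1: consonant
  'j' at position 2: consonant
  'p' at position 3: consonant
  'o' at position 4: vowel (running total: 1)
  'a' at position 5: vowel (running total: 2)
  'g' at position 6: consonant
Total vowels: 2

2


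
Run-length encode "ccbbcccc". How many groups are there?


Input: ccbbcccc
Scanning for consecutive runs:
  Group 1: 'c' x 2 (positions 0-1)
  Group 2: 'b' x 2 (positions 2-3)
  Group 3: 'c' x 4 (positions 4-7)
Total groups: 3

3


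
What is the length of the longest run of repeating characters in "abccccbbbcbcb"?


Input: "abccccbbbcbcb"
Scanning for longest run:
  Position 1 ('b'): new char, reset run to 1
  Position 2 ('c'): new char, reset run to 1
  Position 3 ('c'): continues run of 'c', length=2
  Position 4 ('c'): continues run of 'c', length=3
  Position 5 ('c'): continues run of 'c', length=4
  Position 6 ('b'): new char, reset run to 1
  Position 7 ('b'): continues run of 'b', length=2
  Position 8 ('b'): continues run of 'b', length=3
  Position 9 ('c'): new char, reset run to 1
  Position 10 ('b'): new char, reset run to 1
  Position 11 ('c'): new char, reset run to 1
  Position 12 ('b'): new char, reset run to 1
Longest run: 'c' with length 4

4


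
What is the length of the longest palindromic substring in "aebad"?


Input: "aebad"
Checking substrings for palindromes:
  No multi-char palindromic substrings found
Longest palindromic substring: "a" with length 1

1


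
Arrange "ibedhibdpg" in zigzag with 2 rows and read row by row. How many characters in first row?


Zigzag "ibedhibdpg" into 2 rows:
Placing characters:
  'i' => row 0
  'b' => row 1
  'e' => row 0
  'd' => row 1
  'h' => row 0
  'i' => row 1
  'b' => row 0
  'd' => row 1
  'p' => row 0
  'g' => row 1
Rows:
  Row 0: "iehbp"
  Row 1: "bdidg"
First row length: 5

5


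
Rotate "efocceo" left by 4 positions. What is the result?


Input: "efocceo", rotate left by 4
First 4 characters: "efoc"
Remaining characters: "ceo"
Concatenate remaining + first: "ceo" + "efoc" = "ceoefoc"

ceoefoc


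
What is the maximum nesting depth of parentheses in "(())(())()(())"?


Input: "(())(())()(())"
Tracking depth:
  Position 0 '(': depth becomes 1
  Position 1 '(': depth becomes 2
  Position 2 ')': depth becomes 1
  Position 3 ')': depth becomes 0
  Position 4 '(': depth becomes 1
  Position 5 '(': depth becomes 2
  Position 6 ')': depth becomes 1
  Position 7 ')': depth becomes 0
  Position 8 '(': depth becomes 1
  Position 9 ')': depth becomes 0
  Position 10 '(': depth becomes 1
  Position 11 '(': depth becomes 2
  Position 12 ')': depth becomes 1
  Position 13 ')': depth becomes 0
Maximum depth reached: 2

2


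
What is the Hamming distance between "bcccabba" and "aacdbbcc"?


Comparing "bcccabba" and "aacdbbcc" position by position:
  Position 0: 'b' vs 'a' => differ
  Position 1: 'c' vs 'a' => differ
  Position 2: 'c' vs 'c' => same
  Position 3: 'c' vs 'd' => differ
  Position 4: 'a' vs 'b' => differ
  Position 5: 'b' vs 'b' => same
  Position 6: 'b' vs 'c' => differ
  Position 7: 'a' vs 'c' => differ
Total differences (Hamming distance): 6

6


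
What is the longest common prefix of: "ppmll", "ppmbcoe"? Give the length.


Words: ppmll, ppmbcoe
  Position 0: all 'p' => match
  Position 1: all 'p' => match
  Position 2: all 'm' => match
  Position 3: ('l', 'b') => mismatch, stop
LCP = "ppm" (length 3)

3


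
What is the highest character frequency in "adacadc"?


Input: adacadc
Character counts:
  'a': 3
  'c': 2
  'd': 2
Maximum frequency: 3

3


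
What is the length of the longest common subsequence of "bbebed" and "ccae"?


LCS of "bbebed" and "ccae"
DP table:
           c    c    a    e
      0    0    0    0    0
  b   0    0    0    0    0
  b   0    0    0    0    0
  e   0    0    0    0    1
  b   0    0    0    0    1
  e   0    0    0    0    1
  d   0    0    0    0    1
LCS length = dp[6][4] = 1

1


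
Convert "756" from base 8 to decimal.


Input: "756" in base 8
Positional expansion:
  Digit '7' (value 7) x 8^2 = 448
  Digit '5' (value 5) x 8^1 = 40
  Digit '6' (value 6) x 8^0 = 6
Sum = 494

494


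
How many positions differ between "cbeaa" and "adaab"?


Comparing "cbeaa" and "adaab" position by position:
  Position 0: 'c' vs 'a' => DIFFER
  Position 1: 'b' vs 'd' => DIFFER
  Position 2: 'e' vs 'a' => DIFFER
  Position 3: 'a' vs 'a' => same
  Position 4: 'a' vs 'b' => DIFFER
Positions that differ: 4

4


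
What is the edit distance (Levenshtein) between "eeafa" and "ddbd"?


Computing edit distance: "eeafa" -> "ddbd"
DP table:
           d    d    b    d
      0    1    2    3    4
  e   1    1    2    3    4
  e   2    2    2    3    4
  a   3    3    3    3    4
  f   4    4    4    4    4
  a   5    5    5    5    5
Edit distance = dp[5][4] = 5

5


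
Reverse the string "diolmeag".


Input: diolmeag
Reading characters right to left:
  Position 7: 'g'
  Position 6: 'a'
  Position 5: 'e'
  Position 4: 'm'
  Position 3: 'l'
  Position 2: 'o'
  Position 1: 'i'
  Position 0: 'd'
Reversed: gaemloid

gaemloid


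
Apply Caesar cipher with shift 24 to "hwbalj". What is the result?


Caesar cipher: shift "hwbalj" by 24
  'h' (pos 7) + 24 = pos 5 = 'f'
  'w' (pos 22) + 24 = pos 20 = 'u'
  'b' (pos 1) + 24 = pos 25 = 'z'
  'a' (pos 0) + 24 = pos 24 = 'y'
  'l' (pos 11) + 24 = pos 9 = 'j'
  'j' (pos 9) + 24 = pos 7 = 'h'
Result: fuzyjh

fuzyjh


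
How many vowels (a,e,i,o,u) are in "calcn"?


Input: calcn
Checking each character:
  'c' at position 0: consonant
  'a' at position 1: vowel (running total: 1)
  'l' at position 2: consonant
  'c' at position 3: consonant
  'n' at position 4: consonant
Total vowels: 1

1


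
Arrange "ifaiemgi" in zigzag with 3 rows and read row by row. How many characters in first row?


Zigzag "ifaiemgi" into 3 rows:
Placing characters:
  'i' => row 0
  'f' => row 1
  'a' => row 2
  'i' => row 1
  'e' => row 0
  'm' => row 1
  'g' => row 2
  'i' => row 1
Rows:
  Row 0: "ie"
  Row 1: "fimi"
  Row 2: "ag"
First row length: 2

2


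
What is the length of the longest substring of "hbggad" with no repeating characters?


Input: "hbggad"
Sliding window (track last position of each char):
  Position 0 ('h'): window [0,0] length 1 -- new best
  Position 1 ('b'): window [0,1] length 2 -- new best
  Position 2 ('g'): window [0,2] length 3 -- new best
  Position 3 ('g'): repeat (last at 2), move window start to 3
  Position 3 ('g'): window [3,3] length 1
  Position 4 ('a'): window [3,4] length 2
  Position 5 ('d'): window [3,5] length 3
Longest substring with no repeats: "hbg" with length 3

3


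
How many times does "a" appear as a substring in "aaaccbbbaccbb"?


Searching for "a" in "aaaccbbbaccbb"
Scanning each position:
  Position 0: "a" => MATCH
  Position 1: "a" => MATCH
  Position 2: "a" => MATCH
  Position 3: "c" => no
  Position 4: "c" => no
  Position 5: "b" => no
  Position 6: "b" => no
  Position 7: "b" => no
  Position 8: "a" => MATCH
  Position 9: "c" => no
  Position 10: "c" => no
  Position 11: "b" => no
  Position 12: "b" => no
Total occurrences: 4

4


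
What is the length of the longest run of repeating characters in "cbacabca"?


Input: "cbacabca"
Scanning for longest run:
  Position 1 ('b'): new char, reset run to 1
  Position 2 ('a'): new char, reset run to 1
  Position 3 ('c'): new char, reset run to 1
  Position 4 ('a'): new char, reset run to 1
  Position 5 ('b'): new char, reset run to 1
  Position 6 ('c'): new char, reset run to 1
  Position 7 ('a'): new char, reset run to 1
Longest run: 'c' with length 1

1


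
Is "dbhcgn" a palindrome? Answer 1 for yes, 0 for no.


Input: dbhcgn
Reversed: ngchbd
  Compare pos 0 ('d') with pos 5 ('n'): MISMATCH
  Compare pos 1 ('b') with pos 4 ('g'): MISMATCH
  Compare pos 2 ('h') with pos 3 ('c'): MISMATCH
Result: not a palindrome

0


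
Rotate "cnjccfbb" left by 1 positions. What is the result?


Input: "cnjccfbb", rotate left by 1
First 1 characters: "c"
Remaining characters: "njccfbb"
Concatenate remaining + first: "njccfbb" + "c" = "njccfbbc"

njccfbbc


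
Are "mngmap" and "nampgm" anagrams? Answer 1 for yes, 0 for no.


Strings: "mngmap", "nampgm"
Sorted first:  agmmnp
Sorted second: agmmnp
Sorted forms match => anagrams

1


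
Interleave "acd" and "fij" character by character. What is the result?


Interleaving "acd" and "fij":
  Position 0: 'a' from first, 'f' from second => "af"
  Position 1: 'c' from first, 'i' from second => "ci"
  Position 2: 'd' from first, 'j' from second => "dj"
Result: afcidj

afcidj


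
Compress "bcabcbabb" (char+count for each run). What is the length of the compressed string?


Input: bcabcbabb
Runs:
  'b' x 1 => "b1"
  'c' x 1 => "c1"
  'a' x 1 => "a1"
  'b' x 1 => "b1"
  'c' x 1 => "c1"
  'b' x 1 => "b1"
  'a' x 1 => "a1"
  'b' x 2 => "b2"
Compressed: "b1c1a1b1c1b1a1b2"
Compressed length: 16

16


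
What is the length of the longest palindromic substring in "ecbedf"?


Input: "ecbedf"
Checking substrings for palindromes:
  No multi-char palindromic substrings found
Longest palindromic substring: "e" with length 1

1


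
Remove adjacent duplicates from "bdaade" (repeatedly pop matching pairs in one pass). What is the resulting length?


Input: bdaade
Stack-based adjacent duplicate removal:
  Read 'b': push. Stack: b
  Read 'd': push. Stack: bd
  Read 'a': push. Stack: bda
  Read 'a': matches stack top 'a' => pop. Stack: bd
  Read 'd': matches stack top 'd' => pop. Stack: b
  Read 'e': push. Stack: be
Final stack: "be" (length 2)

2


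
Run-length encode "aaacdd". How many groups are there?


Input: aaacdd
Scanning for consecutive runs:
  Group 1: 'a' x 3 (positions 0-2)
  Group 2: 'c' x 1 (positions 3-3)
  Group 3: 'd' x 2 (positions 4-5)
Total groups: 3

3


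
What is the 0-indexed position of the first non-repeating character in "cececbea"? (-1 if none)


Input: cececbea
Character frequencies:
  'a': 1
  'b': 1
  'c': 3
  'e': 3
Scanning left to right for freq == 1:
  Position 0 ('c'): freq=3, skip
  Position 1 ('e'): freq=3, skip
  Position 2 ('c'): freq=3, skip
  Position 3 ('e'): freq=3, skip
  Position 4 ('c'): freq=3, skip
  Position 5 ('b'): unique! => answer = 5

5


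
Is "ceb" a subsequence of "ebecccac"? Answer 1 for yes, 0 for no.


Check if "ceb" is a subsequence of "ebecccac"
Greedy scan:
  Position 0 ('e'): no match needed
  Position 1 ('b'): no match needed
  Position 2 ('e'): no match needed
  Position 3 ('c'): matches sub[0] = 'c'
  Position 4 ('c'): no match needed
  Position 5 ('c'): no match needed
  Position 6 ('a'): no match needed
  Position 7 ('c'): no match needed
Only matched 1/3 characters => not a subsequence

0


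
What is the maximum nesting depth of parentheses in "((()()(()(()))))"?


Input: "((()()(()(()))))"
Tracking depth:
  Position 0 '(': depth becomes 1
  Position 1 '(': depth becomes 2
  Position 2 '(': depth becomes 3
  Position 3 ')': depth becomes 2
  Position 4 '(': depth becomes 3
  Position 5 ')': depth becomes 2
  Position 6 '(': depth becomes 3
  Position 7 '(': depth becomes 4
  Position 8 ')': depth becomes 3
  Position 9 '(': depth becomes 4
  Position 10 '(': depth becomes 5
  Position 11 ')': depth becomes 4
  Position 12 ')': depth becomes 3
  Position 13 ')': depth becomes 2
  Position 14 ')': depth becomes 1
  Position 15 ')': depth becomes 0
Maximum depth reached: 5

5


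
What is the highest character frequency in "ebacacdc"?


Input: ebacacdc
Character counts:
  'a': 2
  'b': 1
  'c': 3
  'd': 1
  'e': 1
Maximum frequency: 3

3


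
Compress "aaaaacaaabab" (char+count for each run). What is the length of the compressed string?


Input: aaaaacaaabab
Runs:
  'a' x 5 => "a5"
  'c' x 1 => "c1"
  'a' x 3 => "a3"
  'b' x 1 => "b1"
  'a' x 1 => "a1"
  'b' x 1 => "b1"
Compressed: "a5c1a3b1a1b1"
Compressed length: 12

12


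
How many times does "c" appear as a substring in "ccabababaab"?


Searching for "c" in "ccabababaab"
Scanning each position:
  Position 0: "c" => MATCH
  Position 1: "c" => MATCH
  Position 2: "a" => no
  Position 3: "b" => no
  Position 4: "a" => no
  Position 5: "b" => no
  Position 6: "a" => no
  Position 7: "b" => no
  Position 8: "a" => no
  Position 9: "a" => no
  Position 10: "b" => no
Total occurrences: 2

2


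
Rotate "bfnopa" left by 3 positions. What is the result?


Input: "bfnopa", rotate left by 3
First 3 characters: "bfn"
Remaining characters: "opa"
Concatenate remaining + first: "opa" + "bfn" = "opabfn"

opabfn
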